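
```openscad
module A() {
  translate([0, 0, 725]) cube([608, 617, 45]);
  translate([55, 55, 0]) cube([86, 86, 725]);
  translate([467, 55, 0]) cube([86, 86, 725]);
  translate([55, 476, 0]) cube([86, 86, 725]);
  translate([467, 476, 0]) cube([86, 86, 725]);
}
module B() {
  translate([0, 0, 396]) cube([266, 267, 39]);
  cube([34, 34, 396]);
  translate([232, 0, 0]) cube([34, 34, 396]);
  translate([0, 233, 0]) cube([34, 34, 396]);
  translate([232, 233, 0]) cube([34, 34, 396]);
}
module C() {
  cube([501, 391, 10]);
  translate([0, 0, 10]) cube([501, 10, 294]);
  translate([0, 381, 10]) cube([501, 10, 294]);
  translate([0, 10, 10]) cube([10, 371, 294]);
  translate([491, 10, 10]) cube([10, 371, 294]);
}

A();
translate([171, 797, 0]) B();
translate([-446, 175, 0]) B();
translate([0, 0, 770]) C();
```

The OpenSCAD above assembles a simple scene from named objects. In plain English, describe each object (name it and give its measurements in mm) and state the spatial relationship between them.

A is a table: top 608 mm (x) × 617 mm (y), 45 mm thick, upper face at z = 770 mm, on four 86×86 mm square legs, each inset 55 mm from the nearest pair of top edges, running from z = 0 to the bottom of the top.

B is a four-legged stool. The seat is 266×267 mm, 39 mm thick, top at z = 435 mm. It stands on four square legs, each 34×34 mm in cross-section, from z = 0 to the seat underside, each flush with a corner of the seat.

C is an open storage box with external size 501×391×304 mm and wall thickness 10 mm (the base is also 10 mm thick). The base covers the whole footprint; the four walls stand on the base, with the y-facing walls full-width and the x-facing walls fitting between their inner faces.

Two stools sit around the table at the +y, −x sides. The open box is on top of the table.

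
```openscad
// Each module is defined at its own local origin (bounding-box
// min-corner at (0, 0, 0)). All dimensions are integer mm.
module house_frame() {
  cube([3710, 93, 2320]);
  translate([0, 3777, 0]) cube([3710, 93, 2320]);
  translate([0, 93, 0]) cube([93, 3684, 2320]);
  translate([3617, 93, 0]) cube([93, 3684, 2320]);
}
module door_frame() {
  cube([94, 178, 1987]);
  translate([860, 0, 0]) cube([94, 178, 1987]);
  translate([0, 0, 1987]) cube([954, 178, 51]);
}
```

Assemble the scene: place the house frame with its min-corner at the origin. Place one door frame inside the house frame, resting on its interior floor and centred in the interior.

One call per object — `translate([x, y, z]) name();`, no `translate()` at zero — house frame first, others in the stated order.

house_frame();
translate([1378, 1846, 0]) door_frame();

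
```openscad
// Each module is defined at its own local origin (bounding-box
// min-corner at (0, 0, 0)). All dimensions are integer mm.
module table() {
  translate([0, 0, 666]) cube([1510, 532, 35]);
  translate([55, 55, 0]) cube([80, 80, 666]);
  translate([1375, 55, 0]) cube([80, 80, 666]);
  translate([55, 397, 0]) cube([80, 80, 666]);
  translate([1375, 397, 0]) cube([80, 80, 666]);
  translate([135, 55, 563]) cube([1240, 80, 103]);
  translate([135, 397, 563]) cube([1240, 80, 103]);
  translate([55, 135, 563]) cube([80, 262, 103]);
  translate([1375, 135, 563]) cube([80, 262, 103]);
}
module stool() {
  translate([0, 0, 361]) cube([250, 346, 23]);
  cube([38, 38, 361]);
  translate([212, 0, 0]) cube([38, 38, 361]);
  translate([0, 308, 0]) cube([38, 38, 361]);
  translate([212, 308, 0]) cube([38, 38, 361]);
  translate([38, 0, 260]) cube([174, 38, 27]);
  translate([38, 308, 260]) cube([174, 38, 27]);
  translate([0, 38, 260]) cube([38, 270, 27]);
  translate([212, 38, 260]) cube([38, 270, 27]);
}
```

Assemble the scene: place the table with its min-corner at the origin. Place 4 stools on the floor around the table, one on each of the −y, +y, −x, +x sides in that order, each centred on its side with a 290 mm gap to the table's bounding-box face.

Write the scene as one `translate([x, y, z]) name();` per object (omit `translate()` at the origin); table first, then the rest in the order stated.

table();
translate([630, -636, 0]) stool();
translate([630, 822, 0]) stool();
translate([-540, 93, 0]) stool();
translate([1800, 93, 0]) stool();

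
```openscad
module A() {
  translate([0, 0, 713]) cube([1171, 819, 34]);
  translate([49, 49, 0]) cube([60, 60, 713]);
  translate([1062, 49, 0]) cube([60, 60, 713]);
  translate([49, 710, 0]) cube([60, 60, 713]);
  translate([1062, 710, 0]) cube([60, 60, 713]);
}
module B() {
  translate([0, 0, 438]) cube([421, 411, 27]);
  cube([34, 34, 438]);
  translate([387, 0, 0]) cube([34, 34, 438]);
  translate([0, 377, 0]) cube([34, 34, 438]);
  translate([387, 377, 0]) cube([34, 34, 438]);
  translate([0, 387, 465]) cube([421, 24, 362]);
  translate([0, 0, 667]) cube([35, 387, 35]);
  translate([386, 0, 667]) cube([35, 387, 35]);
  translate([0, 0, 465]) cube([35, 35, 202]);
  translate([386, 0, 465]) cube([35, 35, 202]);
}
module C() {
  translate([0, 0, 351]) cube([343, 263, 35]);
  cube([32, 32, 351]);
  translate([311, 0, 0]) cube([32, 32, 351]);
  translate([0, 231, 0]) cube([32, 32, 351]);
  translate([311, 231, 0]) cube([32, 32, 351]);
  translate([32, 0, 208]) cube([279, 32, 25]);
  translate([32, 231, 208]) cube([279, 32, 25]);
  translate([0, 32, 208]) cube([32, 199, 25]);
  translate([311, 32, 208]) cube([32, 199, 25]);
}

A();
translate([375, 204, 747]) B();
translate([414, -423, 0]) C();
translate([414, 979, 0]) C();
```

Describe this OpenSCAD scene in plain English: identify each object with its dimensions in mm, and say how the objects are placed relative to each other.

A is a table: top 1171 mm (x) × 819 mm (y), 34 mm thick, upper face at z = 747 mm, on four 60×60 mm square legs, each inset 49 mm from the nearest pair of top edges, running from z = 0 to the bottom of the top.

B is a chair: 421×411 mm seat, 27 mm thick, top at z = 465 mm, on four 34 mm square corner legs flush with the seat edges. A 24 mm thick backrest slab spans the full seat width, extending 362 mm above the seat top, its back face flush with the seat's +y edge. Two armrests of 35×35 mm section run along each side from the seat's front edge to the front of the backrest, top faces 237 mm above the seat top and outer faces flush with the seat's x-edges; a 35×35 mm post under the front of each armrest stands on the seat at the front corner.

C is a four-legged stool. The seat is 343×263 mm, 35 mm thick, top at z = 386 mm. It stands on four square legs, each 32×32 mm in cross-section, from z = 0 to the seat underside, each flush with a corner of the seat. Four stretchers, 32 mm wide and 25 mm tall, connect adjacent legs with their undersides at z = 208 mm, each running between the inner faces of the legs it joins and aligned with the legs' outer faces on the other axis.

The chair is on top of the table, centred. Two stools sit around the table at the −y, +y sides.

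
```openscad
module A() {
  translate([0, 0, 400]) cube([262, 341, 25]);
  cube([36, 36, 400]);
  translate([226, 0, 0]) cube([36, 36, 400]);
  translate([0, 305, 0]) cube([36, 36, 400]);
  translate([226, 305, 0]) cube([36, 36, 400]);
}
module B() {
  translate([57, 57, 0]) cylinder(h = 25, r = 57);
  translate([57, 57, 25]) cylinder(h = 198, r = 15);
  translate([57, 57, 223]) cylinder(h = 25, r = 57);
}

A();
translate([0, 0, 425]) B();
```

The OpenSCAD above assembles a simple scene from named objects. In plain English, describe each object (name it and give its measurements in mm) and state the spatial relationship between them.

A is a four-legged stool. The seat is a 262×341×25 mm slab whose top surface is at z = 425 mm; four square legs, each 36×36 mm in cross-section, run from the floor (z = 0) to the underside of the seat, each flush with a corner of the seat.

B is a spool: two coaxial disc flanges of radius 57 mm and thickness 25 mm, joined by a core cylinder of radius 15 mm and height 198 mm. The lower flange rests on z = 0 and the three cylinders share a vertical axis.

The spool is on top of the stool.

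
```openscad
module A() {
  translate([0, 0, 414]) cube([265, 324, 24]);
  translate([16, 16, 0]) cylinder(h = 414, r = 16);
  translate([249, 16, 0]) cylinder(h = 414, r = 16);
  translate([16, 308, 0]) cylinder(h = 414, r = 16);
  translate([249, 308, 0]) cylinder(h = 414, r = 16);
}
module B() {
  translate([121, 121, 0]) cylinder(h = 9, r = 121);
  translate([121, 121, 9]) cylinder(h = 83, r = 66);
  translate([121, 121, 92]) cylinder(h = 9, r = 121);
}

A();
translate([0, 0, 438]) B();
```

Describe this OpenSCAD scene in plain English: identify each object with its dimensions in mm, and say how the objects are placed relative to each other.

A is a simple wooden stool: a rectangular seat 265 mm (x) by 324 mm (y), 24 mm thick, top face at z = 438 mm, on four round legs, each 32 mm in diameter. The legs rest on z = 0, each leg's axis is inset half a diameter from the nearest pair of seat edges (so the leg's bounding box is flush with the corner).

B is a spool: two coaxial disc flanges of radius 121 mm and thickness 9 mm, joined by a core cylinder of radius 66 mm and height 83 mm. The lower flange rests on z = 0 and the three cylinders share a vertical axis.

The spool is on top of the stool.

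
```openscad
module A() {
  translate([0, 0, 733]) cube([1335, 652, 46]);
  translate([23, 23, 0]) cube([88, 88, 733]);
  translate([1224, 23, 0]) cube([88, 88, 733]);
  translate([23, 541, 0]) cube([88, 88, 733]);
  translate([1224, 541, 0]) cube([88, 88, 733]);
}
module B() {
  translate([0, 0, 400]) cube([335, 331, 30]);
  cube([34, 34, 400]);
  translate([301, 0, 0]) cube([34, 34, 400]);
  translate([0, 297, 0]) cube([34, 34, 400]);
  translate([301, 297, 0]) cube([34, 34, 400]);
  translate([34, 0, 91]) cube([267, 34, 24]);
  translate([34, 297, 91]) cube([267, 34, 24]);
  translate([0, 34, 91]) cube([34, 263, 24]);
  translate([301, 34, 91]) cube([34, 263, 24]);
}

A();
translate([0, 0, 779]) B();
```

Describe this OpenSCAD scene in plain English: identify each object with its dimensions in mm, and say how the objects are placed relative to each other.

A is a rectangular dining table. The top is 1335×652×46 mm with its upper surface at z = 779 mm. It stands on four 88×88 mm square legs, each inset 23 mm from the nearest pair of top edges, running from the floor to the underside of the top.

B is a four-legged stool. The seat is a 335×331×30 mm slab whose top surface is at z = 430 mm; four square legs, each 34×34 mm in cross-section, run from the floor (z = 0) to the underside of the seat, each flush with a corner of the seat. Four stretchers, 34 mm wide and 24 mm tall, connect adjacent legs with their undersides at z = 91 mm, each running between the inner faces of the legs it joins and aligned with the legs' outer faces on the other axis.

The stool is on top of the table.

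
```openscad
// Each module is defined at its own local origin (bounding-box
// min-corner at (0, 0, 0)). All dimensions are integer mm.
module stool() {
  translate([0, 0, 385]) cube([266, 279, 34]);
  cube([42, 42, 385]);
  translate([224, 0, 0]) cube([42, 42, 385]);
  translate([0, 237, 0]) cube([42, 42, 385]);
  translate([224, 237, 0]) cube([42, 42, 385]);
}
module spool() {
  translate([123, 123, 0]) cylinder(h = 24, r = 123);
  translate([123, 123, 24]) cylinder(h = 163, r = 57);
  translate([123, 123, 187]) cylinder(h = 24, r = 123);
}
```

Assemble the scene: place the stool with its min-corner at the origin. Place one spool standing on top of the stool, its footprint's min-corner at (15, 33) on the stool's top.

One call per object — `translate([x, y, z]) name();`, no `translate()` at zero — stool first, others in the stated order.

stool();
translate([15, 33, 419]) spool();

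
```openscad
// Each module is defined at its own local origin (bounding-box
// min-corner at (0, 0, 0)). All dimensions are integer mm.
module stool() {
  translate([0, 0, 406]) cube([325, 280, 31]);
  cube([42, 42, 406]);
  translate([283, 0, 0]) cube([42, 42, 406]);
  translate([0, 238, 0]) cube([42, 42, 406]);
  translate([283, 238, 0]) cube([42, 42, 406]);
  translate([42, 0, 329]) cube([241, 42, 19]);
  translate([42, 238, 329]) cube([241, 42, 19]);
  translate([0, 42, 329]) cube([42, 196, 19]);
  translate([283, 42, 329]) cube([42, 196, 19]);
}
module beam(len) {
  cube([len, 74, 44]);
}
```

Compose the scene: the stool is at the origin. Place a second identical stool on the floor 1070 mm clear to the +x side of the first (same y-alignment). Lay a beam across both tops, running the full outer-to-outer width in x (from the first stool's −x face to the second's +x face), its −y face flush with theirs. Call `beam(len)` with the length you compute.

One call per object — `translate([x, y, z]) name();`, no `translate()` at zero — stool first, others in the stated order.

stool();
translate([1395, 0, 0]) stool();
translate([0, 0, 437]) beam(1720);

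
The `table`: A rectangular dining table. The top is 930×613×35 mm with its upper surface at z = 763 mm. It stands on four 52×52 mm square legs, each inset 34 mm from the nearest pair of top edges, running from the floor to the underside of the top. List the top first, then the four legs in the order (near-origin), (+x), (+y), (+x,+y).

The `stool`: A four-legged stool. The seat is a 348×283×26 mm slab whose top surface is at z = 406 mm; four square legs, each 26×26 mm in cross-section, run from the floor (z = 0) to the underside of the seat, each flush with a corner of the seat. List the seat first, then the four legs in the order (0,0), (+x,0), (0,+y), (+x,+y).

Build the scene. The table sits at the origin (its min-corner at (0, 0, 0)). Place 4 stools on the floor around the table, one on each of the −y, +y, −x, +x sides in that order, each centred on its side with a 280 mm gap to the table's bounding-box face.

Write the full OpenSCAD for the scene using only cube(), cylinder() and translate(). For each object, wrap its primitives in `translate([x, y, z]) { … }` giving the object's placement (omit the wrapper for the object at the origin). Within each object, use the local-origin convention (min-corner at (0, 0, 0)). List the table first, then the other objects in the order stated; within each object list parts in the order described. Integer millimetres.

translate([0, 0, 728]) cube([930, 613, 35]);
translate([34, 34, 0]) cube([52, 52, 728]);
translate([844, 34, 0]) cube([52, 52, 728]);
translate([34, 527, 0]) cube([52, 52, 728]);
translate([844, 527, 0]) cube([52, 52, 728]);
translate([291, -563, 0]) {
  translate([0, 0, 380]) cube([348, 283, 26]);
  cube([26, 26, 380]);
  translate([322, 0, 0]) cube([26, 26, 380]);
  translate([0, 257, 0]) cube([26, 26, 380]);
  translate([322, 257, 0]) cube([26, 26, 380]);
}
translate([291, 893, 0]) {
  translate([0, 0, 380]) cube([348, 283, 26]);
  cube([26, 26, 380]);
  translate([322, 0, 0]) cube([26, 26, 380]);
  translate([0, 257, 0]) cube([26, 26, 380]);
  translate([322, 257, 0]) cube([26, 26, 380]);
}
translate([-628, 165, 0]) {
  translate([0, 0, 380]) cube([348, 283, 26]);
  cube([26, 26, 380]);
  translate([322, 0, 0]) cube([26, 26, 380]);
  translate([0, 257, 0]) cube([26, 26, 380]);
  translate([322, 257, 0]) cube([26, 26, 380]);
}
translate([1210, 165, 0]) {
  translate([0, 0, 380]) cube([348, 283, 26]);
  cube([26, 26, 380]);
  translate([322, 0, 0]) cube([26, 26, 380]);
  translate([0, 257, 0]) cube([26, 26, 380]);
  translate([322, 257, 0]) cube([26, 26, 380]);
}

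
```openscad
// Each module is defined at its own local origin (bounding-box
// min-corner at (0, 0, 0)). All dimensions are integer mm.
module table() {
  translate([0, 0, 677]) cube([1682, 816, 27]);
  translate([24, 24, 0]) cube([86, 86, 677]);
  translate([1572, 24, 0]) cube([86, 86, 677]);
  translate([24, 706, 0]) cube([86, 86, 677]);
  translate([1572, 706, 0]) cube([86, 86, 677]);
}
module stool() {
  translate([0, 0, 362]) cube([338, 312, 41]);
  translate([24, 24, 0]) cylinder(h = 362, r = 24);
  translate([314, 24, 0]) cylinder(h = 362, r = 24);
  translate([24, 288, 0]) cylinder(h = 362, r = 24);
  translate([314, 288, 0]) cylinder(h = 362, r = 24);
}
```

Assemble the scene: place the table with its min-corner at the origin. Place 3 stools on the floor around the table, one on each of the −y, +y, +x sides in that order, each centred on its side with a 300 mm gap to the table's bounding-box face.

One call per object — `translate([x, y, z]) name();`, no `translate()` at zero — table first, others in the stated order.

table();
translate([672, -612, 0]) stool();
translate([672, 1116, 0]) stool();
translate([1982, 252, 0]) stool();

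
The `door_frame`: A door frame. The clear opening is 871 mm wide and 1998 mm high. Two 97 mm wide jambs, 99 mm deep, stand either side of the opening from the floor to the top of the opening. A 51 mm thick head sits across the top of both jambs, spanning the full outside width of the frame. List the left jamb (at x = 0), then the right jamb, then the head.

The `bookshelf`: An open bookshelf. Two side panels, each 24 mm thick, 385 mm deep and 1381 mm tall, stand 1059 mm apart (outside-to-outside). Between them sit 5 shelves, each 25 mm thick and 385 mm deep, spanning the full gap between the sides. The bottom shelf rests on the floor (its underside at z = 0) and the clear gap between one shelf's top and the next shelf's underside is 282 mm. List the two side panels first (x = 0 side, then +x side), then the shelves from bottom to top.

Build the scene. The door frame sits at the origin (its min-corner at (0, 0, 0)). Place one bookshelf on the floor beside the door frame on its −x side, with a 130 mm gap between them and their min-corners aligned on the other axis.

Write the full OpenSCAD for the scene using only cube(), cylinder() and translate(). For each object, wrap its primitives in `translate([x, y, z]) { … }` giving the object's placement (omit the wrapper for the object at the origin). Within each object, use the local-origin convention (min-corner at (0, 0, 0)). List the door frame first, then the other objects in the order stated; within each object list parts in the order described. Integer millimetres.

cube([97, 99, 1998]);
translate([968, 0, 0]) cube([97, 99, 1998]);
translate([0, 0, 1998]) cube([1065, 99, 51]);
translate([-1189, 0, 0]) {
  cube([24, 385, 1381]);
  translate([1035, 0, 0]) cube([24, 385, 1381]);
  translate([24, 0, 0]) cube([1011, 385, 25]);
  translate([24, 0, 307]) cube([1011, 385, 25]);
  translate([24, 0, 614]) cube([1011, 385, 25]);
  translate([24, 0, 921]) cube([1011, 385, 25]);
  translate([24, 0, 1228]) cube([1011, 385, 25]);
}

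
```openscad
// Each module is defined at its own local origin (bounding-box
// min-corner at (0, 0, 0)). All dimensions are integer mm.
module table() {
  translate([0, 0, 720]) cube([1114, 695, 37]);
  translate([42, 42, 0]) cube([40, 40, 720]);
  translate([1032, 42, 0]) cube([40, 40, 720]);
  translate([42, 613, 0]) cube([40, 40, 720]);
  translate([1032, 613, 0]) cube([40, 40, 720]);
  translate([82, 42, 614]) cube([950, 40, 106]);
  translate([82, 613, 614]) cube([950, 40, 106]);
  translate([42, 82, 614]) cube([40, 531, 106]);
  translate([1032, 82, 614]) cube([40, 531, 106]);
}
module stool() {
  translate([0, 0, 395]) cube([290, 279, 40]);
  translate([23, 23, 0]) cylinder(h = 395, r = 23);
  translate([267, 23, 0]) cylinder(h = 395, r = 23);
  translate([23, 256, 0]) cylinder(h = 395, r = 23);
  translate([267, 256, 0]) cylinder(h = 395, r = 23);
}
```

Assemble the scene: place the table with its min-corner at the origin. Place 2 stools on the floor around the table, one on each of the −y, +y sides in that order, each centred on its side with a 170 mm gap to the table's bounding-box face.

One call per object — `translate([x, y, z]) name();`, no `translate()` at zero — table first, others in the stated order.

table();
translate([412, -449, 0]) stool();
translate([412, 865, 0]) stool();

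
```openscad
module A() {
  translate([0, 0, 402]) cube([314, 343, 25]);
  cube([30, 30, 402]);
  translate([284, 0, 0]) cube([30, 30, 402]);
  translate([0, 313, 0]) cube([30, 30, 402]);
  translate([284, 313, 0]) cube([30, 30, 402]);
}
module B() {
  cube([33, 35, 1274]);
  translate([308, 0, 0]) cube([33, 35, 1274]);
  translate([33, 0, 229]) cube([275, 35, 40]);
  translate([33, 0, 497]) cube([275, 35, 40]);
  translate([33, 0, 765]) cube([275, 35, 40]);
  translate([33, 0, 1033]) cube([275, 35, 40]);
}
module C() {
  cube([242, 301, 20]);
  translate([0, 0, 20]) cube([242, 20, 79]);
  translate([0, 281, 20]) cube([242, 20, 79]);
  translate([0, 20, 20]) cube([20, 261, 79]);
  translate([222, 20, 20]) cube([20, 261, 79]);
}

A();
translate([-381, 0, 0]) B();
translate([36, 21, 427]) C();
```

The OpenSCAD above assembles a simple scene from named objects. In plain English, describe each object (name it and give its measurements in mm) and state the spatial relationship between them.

A is a simple wooden stool: a rectangular seat 314 mm (x) by 343 mm (y), 25 mm thick, top face at z = 427 mm, on four square legs, each 30×30 mm in cross-section. The legs rest on z = 0, each flush with a corner of the seat.

B is a wooden ladder with two side rails of 33×35 mm section and 1274 mm height, set 341 mm apart overall. Between them run 4 rectangular rungs (35 mm deep, 40 mm thick), front faces flush with the rails' −y face. The bottom of the first rung is 229 mm above the floor and each subsequent rung is 268 mm higher than the one below.

C is an open-topped rectangular box: outside dimensions 242×301×99 mm, with a uniform wall and base thickness of 20 mm. The base is a full 242×301 slab on the floor; four walls sit on top of the base. The front and back walls (the −y and +y sides) span the full width; the two side walls fit between them.

The ladder is on the floor beside the stool on its −x side. The open box is on top of the stool, centred.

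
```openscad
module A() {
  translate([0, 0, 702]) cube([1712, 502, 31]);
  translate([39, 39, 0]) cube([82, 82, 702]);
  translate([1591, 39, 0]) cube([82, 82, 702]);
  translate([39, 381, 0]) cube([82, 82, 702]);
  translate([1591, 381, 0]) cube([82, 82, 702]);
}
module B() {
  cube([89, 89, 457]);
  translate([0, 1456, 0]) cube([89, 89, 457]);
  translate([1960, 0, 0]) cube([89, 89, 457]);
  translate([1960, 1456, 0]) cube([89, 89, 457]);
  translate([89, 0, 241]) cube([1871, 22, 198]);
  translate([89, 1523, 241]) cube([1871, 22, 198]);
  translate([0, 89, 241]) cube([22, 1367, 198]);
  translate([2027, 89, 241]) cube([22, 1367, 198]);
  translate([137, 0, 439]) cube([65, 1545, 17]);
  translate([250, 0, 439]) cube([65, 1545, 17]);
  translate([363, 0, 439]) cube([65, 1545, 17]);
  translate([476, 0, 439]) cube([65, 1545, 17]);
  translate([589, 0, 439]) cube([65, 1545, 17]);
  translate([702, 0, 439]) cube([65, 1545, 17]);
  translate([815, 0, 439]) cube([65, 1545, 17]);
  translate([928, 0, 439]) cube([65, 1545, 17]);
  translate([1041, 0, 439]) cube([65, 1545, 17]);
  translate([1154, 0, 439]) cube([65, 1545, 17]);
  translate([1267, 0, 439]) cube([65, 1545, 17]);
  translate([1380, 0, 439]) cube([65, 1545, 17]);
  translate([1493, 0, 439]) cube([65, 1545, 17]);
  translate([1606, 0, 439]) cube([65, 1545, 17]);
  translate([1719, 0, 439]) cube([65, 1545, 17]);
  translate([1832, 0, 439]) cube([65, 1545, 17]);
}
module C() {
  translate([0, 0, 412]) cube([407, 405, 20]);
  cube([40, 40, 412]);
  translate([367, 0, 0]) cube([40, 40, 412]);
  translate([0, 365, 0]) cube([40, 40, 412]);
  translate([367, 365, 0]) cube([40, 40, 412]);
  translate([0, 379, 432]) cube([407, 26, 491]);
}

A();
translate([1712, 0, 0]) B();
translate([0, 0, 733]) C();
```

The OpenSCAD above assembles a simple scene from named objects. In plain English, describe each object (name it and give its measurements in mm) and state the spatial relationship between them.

A is a table: top 1712 mm (x) × 502 mm (y), 31 mm thick, upper face at z = 733 mm, on four 82×82 mm square legs, each inset 39 mm from the nearest pair of top edges, running from z = 0 to the bottom of the top.

B is a bed frame 2049 mm long (x) by 1545 mm wide (y). Four 89×89 mm corner posts, 457 mm tall, at the corners of the footprint. Four rails of 22 mm thickness and 198 mm height run between adjacent posts with their undersides at z = 241 mm, their outer faces flush with the outside of the frame (the two x-running rails run between the posts' inner faces; the two y-running rails run between the posts' inner faces). 16 slats, each 65 mm wide (x) and 17 mm thick, lie across the top of the two x-running rails, running the full 1545 mm width of the frame in y; the slats are evenly spaced along x between the inner faces of the end posts with equal gaps (rounded down to the nearest mm) at the −x end and between each pair — any rounding remainder accumulates at the +x end.

C is a chair: 407×405 mm seat, 20 mm thick, top at z = 432 mm, on four 40 mm square corner legs flush with the seat edges. A 26 mm thick backrest slab spans the full seat width, extending 491 mm above the seat top, its back face flush with the seat's +y edge.

The bed frame is against the table's +x side, with their −y faces flush. The chair is on top of the table.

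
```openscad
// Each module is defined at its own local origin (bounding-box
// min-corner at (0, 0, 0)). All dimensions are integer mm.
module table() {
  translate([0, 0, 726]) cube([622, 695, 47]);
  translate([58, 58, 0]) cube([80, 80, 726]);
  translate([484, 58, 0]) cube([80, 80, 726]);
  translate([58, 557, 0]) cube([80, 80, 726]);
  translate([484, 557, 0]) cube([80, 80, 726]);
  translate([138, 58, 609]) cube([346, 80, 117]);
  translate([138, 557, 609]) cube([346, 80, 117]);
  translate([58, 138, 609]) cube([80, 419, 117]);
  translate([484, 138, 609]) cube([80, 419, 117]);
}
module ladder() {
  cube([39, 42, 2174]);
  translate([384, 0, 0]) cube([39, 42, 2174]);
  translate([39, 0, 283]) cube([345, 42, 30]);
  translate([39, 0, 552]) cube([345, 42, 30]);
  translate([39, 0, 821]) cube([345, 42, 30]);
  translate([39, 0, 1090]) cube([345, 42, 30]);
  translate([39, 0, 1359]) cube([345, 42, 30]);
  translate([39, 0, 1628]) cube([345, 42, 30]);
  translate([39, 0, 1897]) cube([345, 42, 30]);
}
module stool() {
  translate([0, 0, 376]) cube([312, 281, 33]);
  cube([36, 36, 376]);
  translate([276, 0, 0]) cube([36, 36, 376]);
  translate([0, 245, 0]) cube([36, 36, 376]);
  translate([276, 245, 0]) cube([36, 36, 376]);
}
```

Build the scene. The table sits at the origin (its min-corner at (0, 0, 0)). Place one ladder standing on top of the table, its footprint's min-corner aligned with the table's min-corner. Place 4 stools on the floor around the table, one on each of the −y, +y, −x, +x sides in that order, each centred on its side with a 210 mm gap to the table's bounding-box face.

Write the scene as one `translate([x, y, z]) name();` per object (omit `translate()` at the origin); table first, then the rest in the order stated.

table();
translate([0, 0, 773]) ladder();
translate([155, -491, 0]) stool();
translate([155, 905, 0]) stool();
translate([-522, 207, 0]) stool();
translate([832, 207, 0]) stool();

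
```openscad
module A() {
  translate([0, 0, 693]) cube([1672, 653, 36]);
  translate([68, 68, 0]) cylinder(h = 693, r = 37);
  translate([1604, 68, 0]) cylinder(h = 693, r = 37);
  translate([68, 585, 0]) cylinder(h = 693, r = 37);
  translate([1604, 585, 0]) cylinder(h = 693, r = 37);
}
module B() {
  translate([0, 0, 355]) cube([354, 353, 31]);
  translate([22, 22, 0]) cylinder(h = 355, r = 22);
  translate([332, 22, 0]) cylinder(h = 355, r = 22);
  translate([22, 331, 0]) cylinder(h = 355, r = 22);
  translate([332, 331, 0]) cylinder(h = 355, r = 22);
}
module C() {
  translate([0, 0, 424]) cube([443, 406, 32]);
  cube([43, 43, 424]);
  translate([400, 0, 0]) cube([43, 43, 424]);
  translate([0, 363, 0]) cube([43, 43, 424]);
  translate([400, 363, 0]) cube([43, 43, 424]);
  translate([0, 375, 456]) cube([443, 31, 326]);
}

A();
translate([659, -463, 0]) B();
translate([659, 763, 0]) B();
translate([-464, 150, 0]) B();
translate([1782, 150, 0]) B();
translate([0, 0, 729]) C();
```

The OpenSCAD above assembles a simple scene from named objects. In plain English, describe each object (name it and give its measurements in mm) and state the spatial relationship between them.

A is a rectangular dining table. The top is 1672×653×36 mm with its upper surface at z = 729 mm. It stands on four round legs of 74 mm diameter, each leg's bounding box inset 31 mm from the nearest pair of top edges, running from the floor to the underside of the top.

B is a simple wooden stool: a rectangular seat 354 mm (x) by 353 mm (y), 31 mm thick, top face at z = 386 mm, on four round legs, each 44 mm in diameter. The legs rest on z = 0, each leg's axis is inset half a diameter from the nearest pair of seat edges (so the leg's bounding box is flush with the corner).

C is a chair: 443×406 mm seat, 32 mm thick, top at z = 456 mm, on four 43 mm square corner legs flush with the seat edges. A 31 mm thick backrest slab spans the full seat width, extending 326 mm above the seat top, its back face flush with the seat's +y edge.

Four stools sit around the table at the −y, +y, −x, +x sides. The chair is on top of the table.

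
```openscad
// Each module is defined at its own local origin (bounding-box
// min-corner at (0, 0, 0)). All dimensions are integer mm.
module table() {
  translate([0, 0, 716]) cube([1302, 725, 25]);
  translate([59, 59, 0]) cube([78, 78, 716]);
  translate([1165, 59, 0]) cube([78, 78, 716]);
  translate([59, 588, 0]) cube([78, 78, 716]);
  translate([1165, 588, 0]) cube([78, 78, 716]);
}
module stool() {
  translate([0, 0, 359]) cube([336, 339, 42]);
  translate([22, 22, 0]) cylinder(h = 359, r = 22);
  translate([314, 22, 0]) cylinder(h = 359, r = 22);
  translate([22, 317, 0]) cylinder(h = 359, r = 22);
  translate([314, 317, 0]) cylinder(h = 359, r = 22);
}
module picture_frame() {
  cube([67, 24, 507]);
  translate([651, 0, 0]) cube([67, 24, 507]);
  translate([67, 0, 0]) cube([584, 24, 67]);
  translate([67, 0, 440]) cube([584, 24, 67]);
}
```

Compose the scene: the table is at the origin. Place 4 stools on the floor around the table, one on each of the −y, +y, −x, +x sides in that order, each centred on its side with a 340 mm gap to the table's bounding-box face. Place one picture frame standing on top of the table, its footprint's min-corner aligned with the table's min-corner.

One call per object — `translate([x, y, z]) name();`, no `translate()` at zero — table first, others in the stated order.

table();
translate([483, -679, 0]) stool();
translate([483, 1065, 0]) stool();
translate([-676, 193, 0]) stool();
translate([1642, 193, 0]) stool();
translate([0, 0, 741]) picture_frame();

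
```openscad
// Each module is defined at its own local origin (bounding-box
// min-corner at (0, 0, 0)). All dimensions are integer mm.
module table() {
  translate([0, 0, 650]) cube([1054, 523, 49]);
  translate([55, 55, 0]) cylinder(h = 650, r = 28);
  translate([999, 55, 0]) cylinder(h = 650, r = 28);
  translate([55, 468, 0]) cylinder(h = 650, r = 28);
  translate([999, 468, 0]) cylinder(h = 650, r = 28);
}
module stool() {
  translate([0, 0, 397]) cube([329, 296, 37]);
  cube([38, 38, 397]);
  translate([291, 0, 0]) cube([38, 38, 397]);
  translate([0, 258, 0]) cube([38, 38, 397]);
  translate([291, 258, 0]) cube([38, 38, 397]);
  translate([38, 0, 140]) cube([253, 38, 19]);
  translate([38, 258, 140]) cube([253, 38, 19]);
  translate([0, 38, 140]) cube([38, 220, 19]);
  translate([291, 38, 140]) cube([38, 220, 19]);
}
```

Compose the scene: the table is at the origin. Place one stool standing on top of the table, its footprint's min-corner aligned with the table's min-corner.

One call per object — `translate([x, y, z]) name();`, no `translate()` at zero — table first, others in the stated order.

table();
translate([0, 0, 699]) stool();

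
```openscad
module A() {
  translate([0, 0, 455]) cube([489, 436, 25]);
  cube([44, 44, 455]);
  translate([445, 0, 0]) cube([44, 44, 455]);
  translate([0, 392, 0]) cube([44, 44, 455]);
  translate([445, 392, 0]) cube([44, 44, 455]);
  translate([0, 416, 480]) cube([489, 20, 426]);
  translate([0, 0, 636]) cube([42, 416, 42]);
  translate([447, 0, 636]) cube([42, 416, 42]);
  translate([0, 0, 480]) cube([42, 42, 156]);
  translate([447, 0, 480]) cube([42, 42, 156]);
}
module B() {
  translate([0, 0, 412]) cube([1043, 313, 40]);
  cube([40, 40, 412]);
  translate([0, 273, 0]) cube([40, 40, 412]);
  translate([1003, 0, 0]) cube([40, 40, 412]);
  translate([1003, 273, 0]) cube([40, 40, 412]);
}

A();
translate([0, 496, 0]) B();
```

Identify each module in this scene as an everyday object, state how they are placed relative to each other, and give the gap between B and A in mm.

A is a chair. B is a bench. The bench is on the floor beside the chair on its +y side. The gap between the bench and the chair is 60 mm.

The bench's nearest face is 60 mm from the chair's +y face.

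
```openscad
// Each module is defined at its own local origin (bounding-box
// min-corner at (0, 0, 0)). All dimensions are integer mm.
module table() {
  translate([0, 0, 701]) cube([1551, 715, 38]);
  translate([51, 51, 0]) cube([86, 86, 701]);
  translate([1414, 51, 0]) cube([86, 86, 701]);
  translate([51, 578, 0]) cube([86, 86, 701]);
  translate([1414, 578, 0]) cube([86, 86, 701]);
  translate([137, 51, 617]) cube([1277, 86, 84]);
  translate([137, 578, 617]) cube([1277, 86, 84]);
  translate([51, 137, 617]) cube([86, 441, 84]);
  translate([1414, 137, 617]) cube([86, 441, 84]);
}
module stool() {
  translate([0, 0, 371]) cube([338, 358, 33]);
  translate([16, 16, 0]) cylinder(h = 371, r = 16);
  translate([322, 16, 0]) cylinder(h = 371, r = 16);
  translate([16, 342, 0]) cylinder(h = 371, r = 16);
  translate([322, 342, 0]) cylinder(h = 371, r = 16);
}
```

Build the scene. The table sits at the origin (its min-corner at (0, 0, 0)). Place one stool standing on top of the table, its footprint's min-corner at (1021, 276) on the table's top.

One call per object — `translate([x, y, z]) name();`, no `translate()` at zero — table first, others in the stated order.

table();
translate([1021, 276, 739]) stool();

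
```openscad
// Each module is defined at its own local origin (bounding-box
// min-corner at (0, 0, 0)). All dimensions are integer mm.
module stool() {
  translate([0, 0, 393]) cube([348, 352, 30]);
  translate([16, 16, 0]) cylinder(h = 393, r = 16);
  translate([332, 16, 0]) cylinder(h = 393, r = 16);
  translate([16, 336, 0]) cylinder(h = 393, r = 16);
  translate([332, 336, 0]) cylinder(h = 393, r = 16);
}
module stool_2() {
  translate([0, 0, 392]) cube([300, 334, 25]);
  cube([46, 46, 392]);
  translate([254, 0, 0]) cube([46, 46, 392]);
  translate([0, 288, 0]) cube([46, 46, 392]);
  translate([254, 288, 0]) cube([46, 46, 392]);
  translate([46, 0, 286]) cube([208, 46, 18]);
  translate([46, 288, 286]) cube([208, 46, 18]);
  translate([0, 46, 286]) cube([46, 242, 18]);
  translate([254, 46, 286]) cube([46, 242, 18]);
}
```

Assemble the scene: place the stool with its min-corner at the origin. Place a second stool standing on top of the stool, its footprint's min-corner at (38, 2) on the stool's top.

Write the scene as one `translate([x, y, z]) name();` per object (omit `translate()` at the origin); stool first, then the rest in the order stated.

stool();
translate([38, 2, 423]) stool_2();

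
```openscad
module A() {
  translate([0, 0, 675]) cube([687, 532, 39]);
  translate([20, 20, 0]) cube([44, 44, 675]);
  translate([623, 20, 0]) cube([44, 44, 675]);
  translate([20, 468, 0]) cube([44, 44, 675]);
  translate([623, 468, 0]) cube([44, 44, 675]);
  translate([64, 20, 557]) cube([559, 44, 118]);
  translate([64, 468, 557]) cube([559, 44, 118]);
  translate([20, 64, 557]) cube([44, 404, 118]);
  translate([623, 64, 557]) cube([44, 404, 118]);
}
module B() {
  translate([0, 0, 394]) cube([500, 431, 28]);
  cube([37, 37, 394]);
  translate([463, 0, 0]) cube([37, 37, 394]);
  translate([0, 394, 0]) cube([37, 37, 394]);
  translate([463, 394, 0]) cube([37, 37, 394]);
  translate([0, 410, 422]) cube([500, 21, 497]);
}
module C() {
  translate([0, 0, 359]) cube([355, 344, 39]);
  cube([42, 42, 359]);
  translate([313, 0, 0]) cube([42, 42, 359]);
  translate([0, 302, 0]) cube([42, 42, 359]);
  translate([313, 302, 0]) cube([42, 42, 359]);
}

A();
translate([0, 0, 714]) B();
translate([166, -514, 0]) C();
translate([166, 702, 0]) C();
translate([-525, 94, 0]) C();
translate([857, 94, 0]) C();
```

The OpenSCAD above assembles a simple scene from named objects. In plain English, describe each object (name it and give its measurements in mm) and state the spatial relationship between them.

A is a table with a 687×532 mm rectangular top, 39 mm thick, top surface at z = 714 mm, supported by four 44×44 mm square legs, each inset 20 mm from the nearest pair of top edges, running from the floor. Four apron rails, 44 mm thick and 118 mm tall, run between adjacent legs with their top edges flush with the underside of the top and their outer faces flush with the legs' outer faces.

B is a chair: 500×431 mm seat, 28 mm thick, top at z = 422 mm, on four 37 mm square corner legs flush with the seat edges. A 21 mm thick backrest slab spans the full seat width, extending 497 mm above the seat top, its back face flush with the seat's +y edge.

C is a four-legged stool. The seat is a 355×344×39 mm slab whose top surface is at z = 398 mm; four square legs, each 42×42 mm in cross-section, run from the floor (z = 0) to the underside of the seat, each flush with a corner of the seat.

The chair is on top of the table. Four stools sit around the table at the −y, +y, −x, +x sides.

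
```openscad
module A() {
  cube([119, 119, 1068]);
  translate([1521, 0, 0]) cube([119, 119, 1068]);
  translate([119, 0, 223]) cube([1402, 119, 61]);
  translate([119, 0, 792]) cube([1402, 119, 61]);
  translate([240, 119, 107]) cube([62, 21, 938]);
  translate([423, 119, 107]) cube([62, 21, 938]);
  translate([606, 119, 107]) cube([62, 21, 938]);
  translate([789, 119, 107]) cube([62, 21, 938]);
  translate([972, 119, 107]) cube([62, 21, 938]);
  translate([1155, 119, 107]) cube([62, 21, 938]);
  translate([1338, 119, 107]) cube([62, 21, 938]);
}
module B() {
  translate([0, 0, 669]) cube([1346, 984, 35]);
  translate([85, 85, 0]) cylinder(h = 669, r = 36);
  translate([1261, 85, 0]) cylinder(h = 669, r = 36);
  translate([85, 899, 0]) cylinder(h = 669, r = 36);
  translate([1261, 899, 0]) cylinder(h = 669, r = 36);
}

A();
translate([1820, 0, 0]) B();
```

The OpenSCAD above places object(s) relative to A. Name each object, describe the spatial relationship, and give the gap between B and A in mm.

A is a fence section. B is a table. The table is on the floor beside the fence section on its +x side. The gap between the table and the fence section is 180 mm.

The table's nearest face is 180 mm from the fence section's +x face.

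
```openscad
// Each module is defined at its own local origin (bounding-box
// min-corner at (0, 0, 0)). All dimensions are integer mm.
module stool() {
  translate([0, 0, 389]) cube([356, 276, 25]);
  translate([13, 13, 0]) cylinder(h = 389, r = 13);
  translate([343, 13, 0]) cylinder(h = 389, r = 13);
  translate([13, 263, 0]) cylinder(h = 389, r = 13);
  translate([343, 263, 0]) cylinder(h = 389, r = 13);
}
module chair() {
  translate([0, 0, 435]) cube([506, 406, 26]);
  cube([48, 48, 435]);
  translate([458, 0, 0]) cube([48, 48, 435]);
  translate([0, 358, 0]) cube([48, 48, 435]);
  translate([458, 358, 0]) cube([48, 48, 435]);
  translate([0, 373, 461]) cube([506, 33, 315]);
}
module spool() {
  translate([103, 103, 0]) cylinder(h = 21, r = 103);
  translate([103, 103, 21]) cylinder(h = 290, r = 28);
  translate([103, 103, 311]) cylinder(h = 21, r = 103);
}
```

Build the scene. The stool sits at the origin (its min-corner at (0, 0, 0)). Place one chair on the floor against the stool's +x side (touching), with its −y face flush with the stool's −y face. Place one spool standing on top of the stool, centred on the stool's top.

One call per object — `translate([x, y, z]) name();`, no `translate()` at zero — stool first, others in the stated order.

stool();
translate([356, 0, 0]) chair();
translate([75, 35, 414]) spool();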